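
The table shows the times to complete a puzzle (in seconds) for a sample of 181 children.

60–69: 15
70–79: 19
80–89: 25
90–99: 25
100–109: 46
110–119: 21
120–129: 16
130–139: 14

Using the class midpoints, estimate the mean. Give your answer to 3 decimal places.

99.141

Midpoints: 64.5, 74.5, 84.5, 94.5, 104.5, 114.5, 124.5, 134.5
Σfm = 15×64.5 + 19×74.5 + 25×84.5 + 25×94.5 + 46×104.5 + 21×114.5 + 16×124.5 + 14×134.5 = 17944.5
n = Σf = 181
Mean = 17944.5 / 181 = 99.1409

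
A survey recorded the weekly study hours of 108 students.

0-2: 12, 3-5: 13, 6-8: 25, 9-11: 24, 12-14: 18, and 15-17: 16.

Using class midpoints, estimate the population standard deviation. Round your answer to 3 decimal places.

Midpoints: 1, 4, 7, 10, 13, 16
n = 108, Σfm = 969, mean = 8.9722
Σfm² = 10983
Σf(m − x̄)² = Σfm² − (Σfm)²/n = 10983 − 969²/108 = 2288.9167
Population variance = 2288.9167 / 108 = 21.1937
Standard deviation = √21.1937 = 4.6037

4.604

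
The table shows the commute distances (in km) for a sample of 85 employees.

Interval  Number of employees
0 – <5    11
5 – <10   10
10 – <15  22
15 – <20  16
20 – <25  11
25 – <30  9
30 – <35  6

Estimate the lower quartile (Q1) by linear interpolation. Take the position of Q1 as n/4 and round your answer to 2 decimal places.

Cumulative frequencies: 11, 21, 43, 59, 70, 79, 85
n = 85; position = n/4 = 21.25.
This falls in the class 10 – <15: L = 10, F = 21, f = 22, h = 5.
Lower quartile ≈ 10 + ((21.25 − 21) / 22) × 5 = 10.0568

10.06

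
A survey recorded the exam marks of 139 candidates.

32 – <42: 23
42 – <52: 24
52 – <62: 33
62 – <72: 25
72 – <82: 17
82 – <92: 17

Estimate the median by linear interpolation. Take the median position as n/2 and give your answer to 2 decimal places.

Cumulative frequencies: 23, 47, 80, 105, 122, 139
n = 139; position = n/2 = 69.5.
This falls in the class 52 – <62: L = 52, F = 47, f = 33, h = 10.
Median ≈ 52 + ((69.5 − 47) / 33) × 10 = 58.8182

58.82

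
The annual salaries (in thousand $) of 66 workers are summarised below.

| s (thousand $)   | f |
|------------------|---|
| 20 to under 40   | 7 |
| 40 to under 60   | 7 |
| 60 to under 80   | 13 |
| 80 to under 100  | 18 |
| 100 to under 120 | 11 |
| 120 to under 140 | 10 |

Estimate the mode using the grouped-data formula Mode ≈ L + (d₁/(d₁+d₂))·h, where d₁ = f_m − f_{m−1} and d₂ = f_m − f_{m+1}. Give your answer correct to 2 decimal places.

Modal class: 80 to under 100 (highest frequency 18).
d₁ = 18 − 13 = 5, d₂ = 18 − 11 = 7
Mode ≈ 80 + (5/(5+7)) × 20 = 80 + 8.3333 = 88.3333

88.33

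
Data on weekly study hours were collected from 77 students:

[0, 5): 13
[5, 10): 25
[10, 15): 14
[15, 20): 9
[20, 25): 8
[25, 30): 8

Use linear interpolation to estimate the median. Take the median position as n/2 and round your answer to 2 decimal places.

10.18

Cumulative frequencies: 13, 38, 52, 61, 69, 77
n = 77; position = n/2 = 38.5.
This falls in the class [10, 15): L = 10, F = 38, f = 14, h = 5.
Median ≈ 10 + ((38.5 − 38) / 14) × 5 = 10.1786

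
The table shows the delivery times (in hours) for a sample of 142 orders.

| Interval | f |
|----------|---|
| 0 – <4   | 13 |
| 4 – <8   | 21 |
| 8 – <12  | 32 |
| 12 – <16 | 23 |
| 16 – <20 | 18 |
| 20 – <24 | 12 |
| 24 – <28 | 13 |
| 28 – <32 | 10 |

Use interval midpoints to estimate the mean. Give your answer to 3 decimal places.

14.225

Midpoints: 2, 6, 10, 14, 18, 22, 26, 30
Σfm = 13×2 + 21×6 + 32×10 + 23×14 + 18×18 + 12×22 + 13×26 + 10×30 = 2020
n = Σf = 142
Mean = 2020 / 142 = 14.2254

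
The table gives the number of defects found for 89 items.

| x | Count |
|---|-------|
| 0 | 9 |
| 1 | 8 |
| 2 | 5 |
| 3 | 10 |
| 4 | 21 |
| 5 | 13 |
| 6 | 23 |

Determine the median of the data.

Cumulative frequencies: 9, 17, 22, 32, 53, 66, 89
n = 89, so the median is the value in position (n+1)/2 = 45.
Position 45 falls at value 4.

4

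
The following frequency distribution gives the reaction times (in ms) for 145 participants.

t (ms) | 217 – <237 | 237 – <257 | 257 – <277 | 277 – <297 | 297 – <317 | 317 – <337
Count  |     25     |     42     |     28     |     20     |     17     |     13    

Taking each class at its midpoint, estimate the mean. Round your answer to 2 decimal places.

Midpoints: 227, 247, 267, 287, 307, 327
Σfm = 25×227 + 42×247 + 28×267 + 20×287 + 17×307 + 13×327 = 38735
n = Σf = 145
Mean = 38735 / 145 = 267.1379

267.14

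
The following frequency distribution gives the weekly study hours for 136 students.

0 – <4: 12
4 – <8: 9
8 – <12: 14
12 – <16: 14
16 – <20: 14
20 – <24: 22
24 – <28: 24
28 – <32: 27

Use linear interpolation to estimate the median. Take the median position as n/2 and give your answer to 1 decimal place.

20.9

Cumulative frequencies: 12, 21, 35, 49, 63, 85, 109, 136
n = 136; position = n/2 = 68.
This falls in the class 20 – <24: L = 20, F = 63, f = 22, h = 4.
Median ≈ 20 + ((68 − 63) / 22) × 4 = 20.9091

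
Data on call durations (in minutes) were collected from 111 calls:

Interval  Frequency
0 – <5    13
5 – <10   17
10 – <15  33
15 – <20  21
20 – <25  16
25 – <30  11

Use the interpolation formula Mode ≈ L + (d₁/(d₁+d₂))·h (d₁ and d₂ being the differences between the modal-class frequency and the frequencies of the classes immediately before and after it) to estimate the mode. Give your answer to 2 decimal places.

12.86

Modal class: 10 – <15 (highest frequency 33).
d₁ = 33 − 17 = 16, d₂ = 33 − 21 = 12
Mode ≈ 10 + (16/(16+12)) × 5 = 10 + 2.8571 = 12.8571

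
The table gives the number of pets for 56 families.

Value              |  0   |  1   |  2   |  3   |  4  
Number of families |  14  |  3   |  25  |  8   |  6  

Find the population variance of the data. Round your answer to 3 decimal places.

1.586

Values: 0, 1, 2, 3, 4
n = 56, Σfx = 101, mean = 1.8036
Σfx² = 271
Σf(x − x̄)² = Σfx² − (Σfx)²/n = 271 − 101²/56 = 88.8393
Population variance = 88.8393 / 56 = 1.5864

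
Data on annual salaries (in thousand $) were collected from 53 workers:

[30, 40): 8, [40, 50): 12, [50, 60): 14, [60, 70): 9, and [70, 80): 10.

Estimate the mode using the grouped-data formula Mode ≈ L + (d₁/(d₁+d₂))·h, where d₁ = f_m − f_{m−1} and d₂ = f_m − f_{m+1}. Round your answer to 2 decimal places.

52.86

Modal class: [50, 60) (highest frequency 14).
d₁ = 14 − 12 = 2, d₂ = 14 − 9 = 5
Mode ≈ 50 + (2/(2+5)) × 10 = 50 + 2.8571 = 52.8571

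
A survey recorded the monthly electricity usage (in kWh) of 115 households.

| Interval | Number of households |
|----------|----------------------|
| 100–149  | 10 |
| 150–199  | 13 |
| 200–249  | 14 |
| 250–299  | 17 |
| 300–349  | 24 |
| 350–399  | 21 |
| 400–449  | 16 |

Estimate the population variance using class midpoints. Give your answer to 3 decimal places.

8503.592

Midpoints: 124.5, 174.5, 224.5, 274.5, 324.5, 374.5, 424.5
n = 115, Σfm = 33767.5, mean = 293.6304
Σfm² = 10893078.75
Σf(m − x̄)² = Σfm² − (Σfm)²/n = 10893078.75 − 33767.5²/115 = 977913.0435
Population variance = 977913.0435 / 115 = 8503.5917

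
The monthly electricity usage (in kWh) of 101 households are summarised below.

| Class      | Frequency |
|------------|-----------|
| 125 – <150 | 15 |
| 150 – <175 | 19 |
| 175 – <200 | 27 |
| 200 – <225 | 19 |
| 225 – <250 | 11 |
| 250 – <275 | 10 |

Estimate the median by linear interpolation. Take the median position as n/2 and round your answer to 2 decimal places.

Cumulative frequencies: 15, 34, 61, 80, 91, 101
n = 101; position = n/2 = 50.5.
This falls in the class 175 – <200: L = 175, F = 34, f = 27, h = 25.
Median ≈ 175 + ((50.5 − 34) / 27) × 25 = 190.2778

190.28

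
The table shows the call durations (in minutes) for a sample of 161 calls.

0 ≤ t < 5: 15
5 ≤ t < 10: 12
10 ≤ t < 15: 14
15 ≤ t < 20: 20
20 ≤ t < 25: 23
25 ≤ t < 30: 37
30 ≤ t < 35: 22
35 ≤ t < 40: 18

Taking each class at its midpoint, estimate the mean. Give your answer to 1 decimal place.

22.2

Midpoints: 2.5, 7.5, 12.5, 17.5, 22.5, 27.5, 32.5, 37.5
Σfm = 15×2.5 + 12×7.5 + 14×12.5 + 20×17.5 + 23×22.5 + 37×27.5 + 22×32.5 + 18×37.5 = 3577.5
n = Σf = 161
Mean = 3577.5 / 161 = 22.2205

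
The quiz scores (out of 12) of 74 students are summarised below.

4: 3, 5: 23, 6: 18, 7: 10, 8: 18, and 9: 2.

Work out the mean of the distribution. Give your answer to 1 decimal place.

Values: 4, 5, 6, 7, 8, 9
Σfx = 3×4 + 23×5 + 18×6 + 10×7 + 18×8 + 2×9 = 467
n = Σf = 74
Mean = 467 / 74 = 6.3108

6.3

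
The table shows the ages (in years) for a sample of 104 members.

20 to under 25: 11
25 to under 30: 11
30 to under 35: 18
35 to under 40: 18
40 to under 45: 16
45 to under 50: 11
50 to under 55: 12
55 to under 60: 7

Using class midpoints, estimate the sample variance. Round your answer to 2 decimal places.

105.08

Midpoints: 22.5, 27.5, 32.5, 37.5, 42.5, 47.5, 52.5, 57.5
n = 104, Σfm = 4045, mean = 38.8942
Σfm² = 168150
Σf(m − x̄)² = Σfm² − (Σfm)²/n = 168150 − 4045²/104 = 10822.8365
Sample variance = 10822.8365 / 103 = 105.0761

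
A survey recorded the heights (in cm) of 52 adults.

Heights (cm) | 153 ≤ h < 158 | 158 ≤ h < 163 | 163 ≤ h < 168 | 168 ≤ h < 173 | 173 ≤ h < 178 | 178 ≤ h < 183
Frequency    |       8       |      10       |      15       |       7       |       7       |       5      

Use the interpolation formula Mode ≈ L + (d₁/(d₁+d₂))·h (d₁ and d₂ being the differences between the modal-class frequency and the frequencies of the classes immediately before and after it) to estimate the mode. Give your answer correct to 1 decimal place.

164.9

Modal class: 163 ≤ h < 168 (highest frequency 15).
d₁ = 15 − 10 = 5, d₂ = 15 − 7 = 8
Mode ≈ 163 + (5/(5+8)) × 5 = 163 + 1.9231 = 164.9231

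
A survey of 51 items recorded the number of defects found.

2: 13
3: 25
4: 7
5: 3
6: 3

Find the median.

3

Cumulative frequencies: 13, 38, 45, 48, 51
n = 51, so the median is the value in position (n+1)/2 = 26.
Position 26 falls at value 3.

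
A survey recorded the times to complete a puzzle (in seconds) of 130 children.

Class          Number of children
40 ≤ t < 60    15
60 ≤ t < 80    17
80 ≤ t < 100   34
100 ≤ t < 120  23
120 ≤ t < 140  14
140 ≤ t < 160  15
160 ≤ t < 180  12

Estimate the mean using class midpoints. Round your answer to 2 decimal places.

Midpoints: 50, 70, 90, 110, 130, 150, 170
Σfm = 15×50 + 17×70 + 34×90 + 23×110 + 14×130 + 15×150 + 12×170 = 13640
n = Σf = 130
Mean = 13640 / 130 = 104.9231

104.92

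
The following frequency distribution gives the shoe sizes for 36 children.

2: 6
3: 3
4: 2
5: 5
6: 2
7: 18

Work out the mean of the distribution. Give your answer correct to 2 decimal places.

5.33

Values: 2, 3, 4, 5, 6, 7
Σfx = 6×2 + 3×3 + 2×4 + 5×5 + 2×6 + 18×7 = 192
n = Σf = 36
Mean = 192 / 36 = 5.3333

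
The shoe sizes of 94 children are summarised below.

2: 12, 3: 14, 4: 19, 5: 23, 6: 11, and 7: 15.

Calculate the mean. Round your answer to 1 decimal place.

Values: 2, 3, 4, 5, 6, 7
Σfx = 12×2 + 14×3 + 19×4 + 23×5 + 11×6 + 15×7 = 428
n = Σf = 94
Mean = 428 / 94 = 4.5532

4.6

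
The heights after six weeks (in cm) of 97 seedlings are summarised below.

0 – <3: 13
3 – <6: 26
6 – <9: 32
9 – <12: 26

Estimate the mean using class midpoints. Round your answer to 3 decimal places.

Midpoints: 1.5, 4.5, 7.5, 10.5
Σfm = 13×1.5 + 26×4.5 + 32×7.5 + 26×10.5 = 649.5
n = Σf = 97
Mean = 649.5 / 97 = 6.6959

6.696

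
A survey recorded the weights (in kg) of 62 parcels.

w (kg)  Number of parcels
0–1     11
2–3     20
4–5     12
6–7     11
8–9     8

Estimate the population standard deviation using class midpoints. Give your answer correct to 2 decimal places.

2.58

Midpoints: 0.5, 2.5, 4.5, 6.5, 8.5
n = 62, Σfm = 249, mean = 4.0161
Σfm² = 1413.5
Σf(m − x̄)² = Σfm² − (Σfm)²/n = 1413.5 − 249²/62 = 413.4839
Population variance = 413.4839 / 62 = 6.6691
Standard deviation = √6.6691 = 2.5825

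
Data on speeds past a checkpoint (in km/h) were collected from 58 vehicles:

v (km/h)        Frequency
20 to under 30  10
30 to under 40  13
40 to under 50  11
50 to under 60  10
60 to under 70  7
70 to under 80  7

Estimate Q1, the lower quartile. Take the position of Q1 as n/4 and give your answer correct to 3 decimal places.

Cumulative frequencies: 10, 23, 34, 44, 51, 58
n = 58; position = n/4 = 14.5.
This falls in the class 30 to under 40: L = 30, F = 10, f = 13, h = 10.
Lower quartile ≈ 30 + ((14.5 − 10) / 13) × 10 = 33.4615

33.462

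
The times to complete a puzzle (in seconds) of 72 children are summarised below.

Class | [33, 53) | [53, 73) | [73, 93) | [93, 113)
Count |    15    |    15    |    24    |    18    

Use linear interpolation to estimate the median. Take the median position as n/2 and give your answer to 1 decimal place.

Cumulative frequencies: 15, 30, 54, 72
n = 72; position = n/2 = 36.
This falls in the class [73, 93): L = 73, F = 30, f = 24, h = 20.
Median ≈ 73 + ((36 − 30) / 24) × 20 = 78.0000

78.0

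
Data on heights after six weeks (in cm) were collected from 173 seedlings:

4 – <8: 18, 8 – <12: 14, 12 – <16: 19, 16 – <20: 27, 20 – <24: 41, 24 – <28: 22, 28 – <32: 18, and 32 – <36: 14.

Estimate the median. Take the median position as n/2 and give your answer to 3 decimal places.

20.829

Cumulative frequencies: 18, 32, 51, 78, 119, 141, 159, 173
n = 173; position = n/2 = 86.5.
This falls in the class 20 – <24: L = 20, F = 78, f = 41, h = 4.
Median ≈ 20 + ((86.5 − 78) / 41) × 4 = 20.8293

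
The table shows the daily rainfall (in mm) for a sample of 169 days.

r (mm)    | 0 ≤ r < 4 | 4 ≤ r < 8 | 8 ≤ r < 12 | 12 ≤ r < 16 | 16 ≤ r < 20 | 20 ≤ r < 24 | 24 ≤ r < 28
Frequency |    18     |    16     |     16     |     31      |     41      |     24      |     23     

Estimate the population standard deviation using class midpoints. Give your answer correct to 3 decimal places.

7.330

Midpoints: 2, 6, 10, 14, 18, 22, 26
n = 169, Σfm = 2590, mean = 15.3254
Σfm² = 48772
Σf(m − x̄)² = Σfm² − (Σfm)²/n = 48772 − 2590²/169 = 9079.1006
Population variance = 9079.1006 / 169 = 53.7225
Standard deviation = √53.7225 = 7.3296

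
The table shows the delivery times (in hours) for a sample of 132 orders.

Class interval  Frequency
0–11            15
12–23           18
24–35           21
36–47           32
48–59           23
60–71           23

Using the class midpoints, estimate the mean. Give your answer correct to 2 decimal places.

Midpoints: 5.5, 17.5, 29.5, 41.5, 53.5, 65.5
Σfm = 15×5.5 + 18×17.5 + 21×29.5 + 32×41.5 + 23×53.5 + 23×65.5 = 5082
n = Σf = 132
Mean = 5082 / 132 = 38.5000

38.50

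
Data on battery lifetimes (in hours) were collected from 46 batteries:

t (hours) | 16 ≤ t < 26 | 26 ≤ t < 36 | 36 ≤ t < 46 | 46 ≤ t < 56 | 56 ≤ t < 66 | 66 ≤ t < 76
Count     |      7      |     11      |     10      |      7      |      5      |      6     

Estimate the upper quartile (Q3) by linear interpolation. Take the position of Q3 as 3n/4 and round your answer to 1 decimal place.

Cumulative frequencies: 7, 18, 28, 35, 40, 46
n = 46; position = 3n/4 = 34.5.
This falls in the class 46 ≤ t < 56: L = 46, F = 28, f = 7, h = 10.
Upper quartile ≈ 46 + ((34.5 − 28) / 7) × 10 = 55.2857

55.3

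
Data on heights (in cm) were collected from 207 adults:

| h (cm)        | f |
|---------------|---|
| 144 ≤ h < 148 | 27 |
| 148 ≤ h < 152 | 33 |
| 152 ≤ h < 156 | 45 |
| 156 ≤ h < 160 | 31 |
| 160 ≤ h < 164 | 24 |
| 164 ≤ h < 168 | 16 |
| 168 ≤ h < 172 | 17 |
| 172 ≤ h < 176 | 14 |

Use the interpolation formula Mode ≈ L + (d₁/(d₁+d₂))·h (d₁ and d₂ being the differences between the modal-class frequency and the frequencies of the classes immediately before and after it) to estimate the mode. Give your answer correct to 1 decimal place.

153.8

Modal class: 152 ≤ h < 156 (highest frequency 45).
d₁ = 45 − 33 = 12, d₂ = 45 − 31 = 14
Mode ≈ 152 + (12/(12+14)) × 4 = 152 + 1.8462 = 153.8462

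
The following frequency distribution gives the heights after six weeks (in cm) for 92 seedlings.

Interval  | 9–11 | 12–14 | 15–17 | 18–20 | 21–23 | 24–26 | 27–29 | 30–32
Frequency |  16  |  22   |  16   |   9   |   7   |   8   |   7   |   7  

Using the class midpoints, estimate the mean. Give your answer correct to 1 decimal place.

Midpoints: 10, 13, 16, 19, 22, 25, 28, 31
Σfm = 16×10 + 22×13 + 16×16 + 9×19 + 7×22 + 8×25 + 7×28 + 7×31 = 1640
n = Σf = 92
Mean = 1640 / 92 = 17.8261

17.8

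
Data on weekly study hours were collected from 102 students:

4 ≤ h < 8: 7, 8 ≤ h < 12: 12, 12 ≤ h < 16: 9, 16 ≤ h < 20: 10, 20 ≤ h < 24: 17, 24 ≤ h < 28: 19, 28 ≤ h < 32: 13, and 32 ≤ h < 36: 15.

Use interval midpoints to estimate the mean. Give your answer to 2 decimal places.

Midpoints: 6, 10, 14, 18, 22, 26, 30, 34
Σfm = 7×6 + 12×10 + 9×14 + 10×18 + 17×22 + 19×26 + 13×30 + 15×34 = 2236
n = Σf = 102
Mean = 2236 / 102 = 21.9216

21.92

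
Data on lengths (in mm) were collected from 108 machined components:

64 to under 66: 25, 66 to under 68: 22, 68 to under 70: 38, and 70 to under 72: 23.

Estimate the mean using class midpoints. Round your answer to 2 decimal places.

68.09

Midpoints: 65, 67, 69, 71
Σfm = 25×65 + 22×67 + 38×69 + 23×71 = 7354
n = Σf = 108
Mean = 7354 / 108 = 68.0926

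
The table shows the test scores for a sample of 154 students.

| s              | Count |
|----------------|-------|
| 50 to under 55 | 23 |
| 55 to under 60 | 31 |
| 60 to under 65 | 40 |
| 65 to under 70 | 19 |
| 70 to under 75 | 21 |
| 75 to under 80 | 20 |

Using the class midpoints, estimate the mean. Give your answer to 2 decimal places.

Midpoints: 52.5, 57.5, 62.5, 67.5, 72.5, 77.5
Σfm = 23×52.5 + 31×57.5 + 40×62.5 + 19×67.5 + 21×72.5 + 20×77.5 = 9845
n = Σf = 154
Mean = 9845 / 154 = 63.9286

63.93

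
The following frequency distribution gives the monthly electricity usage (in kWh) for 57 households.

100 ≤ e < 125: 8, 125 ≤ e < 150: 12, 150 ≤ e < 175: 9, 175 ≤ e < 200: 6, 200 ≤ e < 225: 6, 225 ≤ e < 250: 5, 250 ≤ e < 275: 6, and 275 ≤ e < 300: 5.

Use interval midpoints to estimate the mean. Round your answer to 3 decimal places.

186.184

Midpoints: 112.5, 137.5, 162.5, 187.5, 212.5, 237.5, 262.5, 287.5
Σfm = 8×112.5 + 12×137.5 + 9×162.5 + 6×187.5 + 6×212.5 + 5×237.5 + 6×262.5 + 5×287.5 = 10612.5
n = Σf = 57
Mean = 10612.5 / 57 = 186.1842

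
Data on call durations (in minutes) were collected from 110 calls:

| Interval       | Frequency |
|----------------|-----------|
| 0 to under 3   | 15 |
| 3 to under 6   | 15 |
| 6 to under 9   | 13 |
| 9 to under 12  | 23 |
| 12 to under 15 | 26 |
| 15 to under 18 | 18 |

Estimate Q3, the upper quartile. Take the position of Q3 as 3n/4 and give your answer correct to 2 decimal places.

Cumulative frequencies: 15, 30, 43, 66, 92, 110
n = 110; position = 3n/4 = 82.5.
This falls in the class 12 to under 15: L = 12, F = 66, f = 26, h = 3.
Upper quartile ≈ 12 + ((82.5 − 66) / 26) × 3 = 13.9038

13.90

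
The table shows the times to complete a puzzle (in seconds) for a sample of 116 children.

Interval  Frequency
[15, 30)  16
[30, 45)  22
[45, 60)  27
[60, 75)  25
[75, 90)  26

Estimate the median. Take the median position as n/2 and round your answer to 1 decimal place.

56.1

Cumulative frequencies: 16, 38, 65, 90, 116
n = 116; position = n/2 = 58.
This falls in the class [45, 60): L = 45, F = 38, f = 27, h = 15.
Median ≈ 45 + ((58 − 38) / 27) × 15 = 56.1111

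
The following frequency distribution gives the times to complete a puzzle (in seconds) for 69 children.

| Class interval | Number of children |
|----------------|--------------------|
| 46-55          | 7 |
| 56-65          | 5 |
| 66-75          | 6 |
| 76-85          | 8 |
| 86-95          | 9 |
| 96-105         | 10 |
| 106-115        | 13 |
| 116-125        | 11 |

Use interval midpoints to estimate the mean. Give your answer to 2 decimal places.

Midpoints: 50.5, 60.5, 70.5, 80.5, 90.5, 100.5, 110.5, 120.5
Σfm = 7×50.5 + 5×60.5 + 6×70.5 + 8×80.5 + 9×90.5 + 10×100.5 + 13×110.5 + 11×120.5 = 6304.5
n = Σf = 69
Mean = 6304.5 / 69 = 91.3696

91.37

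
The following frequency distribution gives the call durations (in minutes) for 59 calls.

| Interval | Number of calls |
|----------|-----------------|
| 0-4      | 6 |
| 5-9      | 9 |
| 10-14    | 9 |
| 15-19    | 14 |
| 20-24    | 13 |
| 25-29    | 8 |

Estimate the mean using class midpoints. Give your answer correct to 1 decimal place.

15.6

Midpoints: 2, 7, 12, 17, 22, 27
Σfm = 6×2 + 9×7 + 9×12 + 14×17 + 13×22 + 8×27 = 923
n = Σf = 59
Mean = 923 / 59 = 15.6441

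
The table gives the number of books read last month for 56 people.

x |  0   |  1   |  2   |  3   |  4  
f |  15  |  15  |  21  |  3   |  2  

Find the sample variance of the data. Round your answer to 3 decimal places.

Values: 0, 1, 2, 3, 4
n = 56, Σfx = 74, mean = 1.3214
Σfx² = 158
Σf(x − x̄)² = Σfx² − (Σfx)²/n = 158 − 74²/56 = 60.2143
Sample variance = 60.2143 / 55 = 1.0948

1.095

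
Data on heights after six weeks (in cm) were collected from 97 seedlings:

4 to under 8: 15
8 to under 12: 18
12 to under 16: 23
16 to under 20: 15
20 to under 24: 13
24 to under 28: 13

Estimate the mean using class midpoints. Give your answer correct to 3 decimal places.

Midpoints: 6, 10, 14, 18, 22, 26
Σfm = 15×6 + 18×10 + 23×14 + 15×18 + 13×22 + 13×26 = 1486
n = Σf = 97
Mean = 1486 / 97 = 15.3196

15.320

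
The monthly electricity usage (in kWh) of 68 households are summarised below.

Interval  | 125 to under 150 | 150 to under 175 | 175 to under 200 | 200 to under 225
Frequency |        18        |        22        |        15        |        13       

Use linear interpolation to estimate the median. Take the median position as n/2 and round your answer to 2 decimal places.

168.18

Cumulative frequencies: 18, 40, 55, 68
n = 68; position = n/2 = 34.
This falls in the class 150 to under 175: L = 150, F = 18, f = 22, h = 25.
Median ≈ 150 + ((34 − 18) / 22) × 25 = 168.1818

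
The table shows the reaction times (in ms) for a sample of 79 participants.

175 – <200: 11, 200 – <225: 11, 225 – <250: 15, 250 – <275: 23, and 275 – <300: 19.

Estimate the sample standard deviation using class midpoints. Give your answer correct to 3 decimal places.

Midpoints: 187.5, 212.5, 237.5, 262.5, 287.5
n = 79, Σfm = 19462.5, mean = 246.3608
Σfm² = 4884843.75
Σf(m − x̄)² = Σfm² − (Σfm)²/n = 4884843.75 − 19462.5²/79 = 90047.4684
Sample variance = 90047.4684 / 78 = 1154.4547
Standard deviation = √1154.4547 = 33.9773

33.977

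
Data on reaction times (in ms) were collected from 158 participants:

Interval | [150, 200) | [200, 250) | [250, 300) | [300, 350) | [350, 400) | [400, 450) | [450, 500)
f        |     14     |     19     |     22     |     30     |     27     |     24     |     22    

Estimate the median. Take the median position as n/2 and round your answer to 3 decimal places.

340.000

Cumulative frequencies: 14, 33, 55, 85, 112, 136, 158
n = 158; position = n/2 = 79.
This falls in the class [300, 350): L = 300, F = 55, f = 30, h = 50.
Median ≈ 300 + ((79 − 55) / 30) × 50 = 340.0000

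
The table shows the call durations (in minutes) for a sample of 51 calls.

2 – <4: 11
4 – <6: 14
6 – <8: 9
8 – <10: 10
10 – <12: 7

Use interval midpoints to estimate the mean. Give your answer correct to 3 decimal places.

6.529

Midpoints: 3, 5, 7, 9, 11
Σfm = 11×3 + 14×5 + 9×7 + 10×9 + 7×11 = 333
n = Σf = 51
Mean = 333 / 51 = 6.5294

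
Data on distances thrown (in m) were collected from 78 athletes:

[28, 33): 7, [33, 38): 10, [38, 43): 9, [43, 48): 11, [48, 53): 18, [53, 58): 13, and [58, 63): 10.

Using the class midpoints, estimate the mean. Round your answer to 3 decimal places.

47.038

Midpoints: 30.5, 35.5, 40.5, 45.5, 50.5, 55.5, 60.5
Σfm = 7×30.5 + 10×35.5 + 9×40.5 + 11×45.5 + 18×50.5 + 13×55.5 + 10×60.5 = 3669
n = Σf = 78
Mean = 3669 / 78 = 47.0385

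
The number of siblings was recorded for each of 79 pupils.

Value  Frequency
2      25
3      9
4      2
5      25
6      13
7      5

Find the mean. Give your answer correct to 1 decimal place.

Values: 2, 3, 4, 5, 6, 7
Σfx = 25×2 + 9×3 + 2×4 + 25×5 + 13×6 + 5×7 = 323
n = Σf = 79
Mean = 323 / 79 = 4.0886

4.1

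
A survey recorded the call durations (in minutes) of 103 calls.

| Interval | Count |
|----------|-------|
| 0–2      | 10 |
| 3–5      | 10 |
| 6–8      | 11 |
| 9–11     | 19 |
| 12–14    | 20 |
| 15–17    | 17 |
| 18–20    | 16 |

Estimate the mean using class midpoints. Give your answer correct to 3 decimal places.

Midpoints: 1, 4, 7, 10, 13, 16, 19
Σfm = 10×1 + 10×4 + 11×7 + 19×10 + 20×13 + 17×16 + 16×19 = 1153
n = Σf = 103
Mean = 1153 / 103 = 11.1942

11.194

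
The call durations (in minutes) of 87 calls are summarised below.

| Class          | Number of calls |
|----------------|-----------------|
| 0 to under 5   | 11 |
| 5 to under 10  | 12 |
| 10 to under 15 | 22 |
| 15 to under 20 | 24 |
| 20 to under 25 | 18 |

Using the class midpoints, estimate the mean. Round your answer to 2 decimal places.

Midpoints: 2.5, 7.5, 12.5, 17.5, 22.5
Σfm = 11×2.5 + 12×7.5 + 22×12.5 + 24×17.5 + 18×22.5 = 1217.5
n = Σf = 87
Mean = 1217.5 / 87 = 13.9943

13.99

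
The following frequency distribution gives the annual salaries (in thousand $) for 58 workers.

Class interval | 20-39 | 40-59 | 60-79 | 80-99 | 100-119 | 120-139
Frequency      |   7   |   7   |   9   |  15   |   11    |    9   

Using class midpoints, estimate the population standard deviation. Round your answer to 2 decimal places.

Midpoints: 29.5, 49.5, 69.5, 89.5, 109.5, 129.5
n = 58, Σfm = 4891, mean = 84.3276
Σfm² = 469694.5
Σf(m − x̄)² = Σfm² − (Σfm)²/n = 469694.5 − 4891²/58 = 57248.2759
Population variance = 57248.2759 / 58 = 987.0392
Standard deviation = √987.0392 = 31.4172

31.42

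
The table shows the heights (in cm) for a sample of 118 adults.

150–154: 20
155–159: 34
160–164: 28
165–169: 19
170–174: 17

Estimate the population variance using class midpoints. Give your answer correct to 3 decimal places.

41.793

Midpoints: 152, 157, 162, 167, 172
n = 118, Σfm = 19011, mean = 161.1102
Σfm² = 3067797
Σf(m − x̄)² = Σfm² − (Σfm)²/n = 3067797 − 19011²/118 = 4931.5678
Population variance = 4931.5678 / 118 = 41.7929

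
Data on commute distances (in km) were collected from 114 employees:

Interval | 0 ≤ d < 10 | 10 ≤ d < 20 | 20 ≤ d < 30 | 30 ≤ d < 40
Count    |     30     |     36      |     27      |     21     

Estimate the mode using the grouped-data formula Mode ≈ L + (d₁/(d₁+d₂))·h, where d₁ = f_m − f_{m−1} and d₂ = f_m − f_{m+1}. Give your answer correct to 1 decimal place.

Modal class: 10 ≤ d < 20 (highest frequency 36).
d₁ = 36 − 30 = 6, d₂ = 36 − 27 = 9
Mode ≈ 10 + (6/(6+9)) × 10 = 10 + 4.0000 = 14.0000

14.0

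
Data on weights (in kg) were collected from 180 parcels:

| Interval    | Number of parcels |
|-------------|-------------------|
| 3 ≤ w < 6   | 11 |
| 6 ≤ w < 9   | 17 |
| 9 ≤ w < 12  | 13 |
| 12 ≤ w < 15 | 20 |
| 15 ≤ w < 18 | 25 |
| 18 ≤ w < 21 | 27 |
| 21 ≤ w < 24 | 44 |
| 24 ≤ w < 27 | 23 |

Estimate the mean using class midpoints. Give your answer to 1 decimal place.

17.2

Midpoints: 4.5, 7.5, 10.5, 13.5, 16.5, 19.5, 22.5, 25.5
Σfm = 11×4.5 + 17×7.5 + 13×10.5 + 20×13.5 + 25×16.5 + 27×19.5 + 44×22.5 + 23×25.5 = 3099
n = Σf = 180
Mean = 3099 / 180 = 17.2167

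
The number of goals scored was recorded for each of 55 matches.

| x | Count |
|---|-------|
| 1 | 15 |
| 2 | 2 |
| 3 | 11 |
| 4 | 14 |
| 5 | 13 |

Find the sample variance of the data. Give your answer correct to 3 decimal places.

Values: 1, 2, 3, 4, 5
n = 55, Σfx = 173, mean = 3.1455
Σfx² = 671
Σf(x − x̄)² = Σfx² − (Σfx)²/n = 671 − 173²/55 = 126.8364
Sample variance = 126.8364 / 54 = 2.3488

2.349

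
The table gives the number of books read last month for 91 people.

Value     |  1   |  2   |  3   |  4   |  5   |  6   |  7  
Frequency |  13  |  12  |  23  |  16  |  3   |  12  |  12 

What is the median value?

3

Cumulative frequencies: 13, 25, 48, 64, 67, 79, 91
n = 91, so the median is the value in position (n+1)/2 = 46.
Position 46 falls at value 3.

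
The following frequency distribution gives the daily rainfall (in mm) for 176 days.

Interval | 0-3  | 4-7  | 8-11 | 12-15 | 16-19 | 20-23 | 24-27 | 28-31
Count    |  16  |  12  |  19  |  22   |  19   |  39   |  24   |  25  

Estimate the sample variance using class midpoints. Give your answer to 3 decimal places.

Midpoints: 1.5, 5.5, 9.5, 13.5, 17.5, 21.5, 25.5, 29.5
n = 176, Σfm = 3088, mean = 17.5455
Σfm² = 67332
Σf(m − x̄)² = Σfm² − (Σfm)²/n = 67332 − 3088²/176 = 13151.6364
Sample variance = 13151.6364 / 175 = 75.1522

75.152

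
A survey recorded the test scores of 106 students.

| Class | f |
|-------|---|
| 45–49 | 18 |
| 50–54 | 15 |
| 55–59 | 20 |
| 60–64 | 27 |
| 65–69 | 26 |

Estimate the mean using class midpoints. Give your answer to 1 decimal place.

Midpoints: 47, 52, 57, 62, 67
Σfm = 18×47 + 15×52 + 20×57 + 27×62 + 26×67 = 6182
n = Σf = 106
Mean = 6182 / 106 = 58.3208

58.3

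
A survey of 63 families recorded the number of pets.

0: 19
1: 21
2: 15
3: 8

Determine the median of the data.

Cumulative frequencies: 19, 40, 55, 63
n = 63, so the median is the value in position (n+1)/2 = 32.
Position 32 falls at value 1.

1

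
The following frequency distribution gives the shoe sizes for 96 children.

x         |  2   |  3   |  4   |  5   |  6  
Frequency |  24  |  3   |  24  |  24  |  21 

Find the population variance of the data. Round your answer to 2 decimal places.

2.13

Values: 2, 3, 4, 5, 6
n = 96, Σfx = 399, mean = 4.1562
Σfx² = 1863
Σf(x − x̄)² = Σfx² − (Σfx)²/n = 1863 − 399²/96 = 204.6562
Population variance = 204.6562 / 96 = 2.1318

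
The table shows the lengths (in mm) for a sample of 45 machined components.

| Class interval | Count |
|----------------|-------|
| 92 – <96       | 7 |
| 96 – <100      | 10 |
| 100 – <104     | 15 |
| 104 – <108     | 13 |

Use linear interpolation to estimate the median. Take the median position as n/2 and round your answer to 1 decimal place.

101.5

Cumulative frequencies: 7, 17, 32, 45
n = 45; position = n/2 = 22.5.
This falls in the class 100 – <104: L = 100, F = 17, f = 15, h = 4.
Median ≈ 100 + ((22.5 − 17) / 15) × 4 = 101.4667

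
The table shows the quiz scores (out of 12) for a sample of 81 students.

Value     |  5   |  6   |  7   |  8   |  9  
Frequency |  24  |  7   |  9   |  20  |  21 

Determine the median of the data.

8

Cumulative frequencies: 24, 31, 40, 60, 81
n = 81, so the median is the value in position (n+1)/2 = 41.
Position 41 falls at value 8.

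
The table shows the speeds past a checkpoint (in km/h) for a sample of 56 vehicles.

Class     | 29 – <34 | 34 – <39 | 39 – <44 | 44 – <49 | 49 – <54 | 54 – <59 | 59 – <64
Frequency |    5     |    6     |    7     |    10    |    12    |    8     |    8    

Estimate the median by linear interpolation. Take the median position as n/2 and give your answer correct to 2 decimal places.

49.00

Cumulative frequencies: 5, 11, 18, 28, 40, 48, 56
n = 56; position = n/2 = 28.
This falls in the class 44 – <49: L = 44, F = 18, f = 10, h = 5.
Median ≈ 44 + ((28 − 18) / 10) × 5 = 49.0000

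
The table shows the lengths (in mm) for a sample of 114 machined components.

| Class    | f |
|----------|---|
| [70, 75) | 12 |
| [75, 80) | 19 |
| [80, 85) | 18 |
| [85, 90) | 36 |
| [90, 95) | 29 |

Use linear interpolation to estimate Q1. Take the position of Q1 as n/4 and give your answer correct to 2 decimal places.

79.34

Cumulative frequencies: 12, 31, 49, 85, 114
n = 114; position = n/4 = 28.5.
This falls in the class [75, 80): L = 75, F = 12, f = 19, h = 5.
Lower quartile ≈ 75 + ((28.5 − 12) / 19) × 5 = 79.3421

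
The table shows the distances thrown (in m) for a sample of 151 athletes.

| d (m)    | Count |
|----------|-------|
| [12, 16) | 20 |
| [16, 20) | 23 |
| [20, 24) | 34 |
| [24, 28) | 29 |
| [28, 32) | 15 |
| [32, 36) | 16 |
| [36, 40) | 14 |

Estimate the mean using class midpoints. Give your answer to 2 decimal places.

Midpoints: 14, 18, 22, 26, 30, 34, 38
Σfm = 20×14 + 23×18 + 34×22 + 29×26 + 15×30 + 16×34 + 14×38 = 3722
n = Σf = 151
Mean = 3722 / 151 = 24.6490

24.65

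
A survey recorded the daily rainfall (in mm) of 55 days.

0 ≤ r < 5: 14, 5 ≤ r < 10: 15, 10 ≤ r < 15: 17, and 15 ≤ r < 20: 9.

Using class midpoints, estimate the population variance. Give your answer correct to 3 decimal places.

Midpoints: 2.5, 7.5, 12.5, 17.5
n = 55, Σfm = 517.5, mean = 9.4091
Σfm² = 6343.75
Σf(m − x̄)² = Σfm² − (Σfm)²/n = 6343.75 − 517.5²/55 = 1474.5455
Population variance = 1474.5455 / 55 = 26.8099

26.810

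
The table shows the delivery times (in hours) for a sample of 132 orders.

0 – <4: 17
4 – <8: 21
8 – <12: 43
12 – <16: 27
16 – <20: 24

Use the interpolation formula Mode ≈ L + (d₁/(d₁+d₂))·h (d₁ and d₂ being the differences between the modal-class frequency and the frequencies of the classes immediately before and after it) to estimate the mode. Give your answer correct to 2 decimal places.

Modal class: 8 – <12 (highest frequency 43).
d₁ = 43 − 21 = 22, d₂ = 43 − 27 = 16
Mode ≈ 8 + (22/(22+16)) × 4 = 8 + 2.3158 = 10.3158

10.32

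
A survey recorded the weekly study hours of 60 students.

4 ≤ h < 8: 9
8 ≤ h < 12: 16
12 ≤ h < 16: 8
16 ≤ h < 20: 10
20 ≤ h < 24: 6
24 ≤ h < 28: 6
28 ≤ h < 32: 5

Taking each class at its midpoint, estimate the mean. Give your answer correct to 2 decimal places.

Midpoints: 6, 10, 14, 18, 22, 26, 30
Σfm = 9×6 + 16×10 + 8×14 + 10×18 + 6×22 + 6×26 + 5×30 = 944
n = Σf = 60
Mean = 944 / 60 = 15.7333

15.73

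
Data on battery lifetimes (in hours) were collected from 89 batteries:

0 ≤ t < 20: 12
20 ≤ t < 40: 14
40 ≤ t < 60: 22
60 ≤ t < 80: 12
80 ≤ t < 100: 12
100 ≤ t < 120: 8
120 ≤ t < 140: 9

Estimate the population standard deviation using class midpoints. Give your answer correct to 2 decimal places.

Midpoints: 10, 30, 50, 70, 90, 110, 130
n = 89, Σfm = 5610, mean = 63.0337
Σfm² = 473700
Σf(m − x̄)² = Σfm² − (Σfm)²/n = 473700 − 5610²/89 = 120080.8989
Population variance = 120080.8989 / 89 = 1349.2236
Standard deviation = √1349.2236 = 36.7318

36.73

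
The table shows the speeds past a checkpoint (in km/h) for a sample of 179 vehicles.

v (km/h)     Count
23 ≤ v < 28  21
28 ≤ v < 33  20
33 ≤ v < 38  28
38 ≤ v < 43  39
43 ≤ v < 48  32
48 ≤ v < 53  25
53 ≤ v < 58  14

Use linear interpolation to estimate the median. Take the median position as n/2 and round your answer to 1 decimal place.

Cumulative frequencies: 21, 41, 69, 108, 140, 165, 179
n = 179; position = n/2 = 89.5.
This falls in the class 38 ≤ v < 43: L = 38, F = 69, f = 39, h = 5.
Median ≈ 38 + ((89.5 − 69) / 39) × 5 = 40.6282

40.6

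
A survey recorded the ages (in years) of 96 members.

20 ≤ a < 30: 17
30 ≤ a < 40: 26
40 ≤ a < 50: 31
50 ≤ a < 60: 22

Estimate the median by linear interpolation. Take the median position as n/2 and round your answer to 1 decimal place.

41.6

Cumulative frequencies: 17, 43, 74, 96
n = 96; position = n/2 = 48.
This falls in the class 40 ≤ a < 50: L = 40, F = 43, f = 31, h = 10.
Median ≈ 40 + ((48 − 43) / 31) × 10 = 41.6129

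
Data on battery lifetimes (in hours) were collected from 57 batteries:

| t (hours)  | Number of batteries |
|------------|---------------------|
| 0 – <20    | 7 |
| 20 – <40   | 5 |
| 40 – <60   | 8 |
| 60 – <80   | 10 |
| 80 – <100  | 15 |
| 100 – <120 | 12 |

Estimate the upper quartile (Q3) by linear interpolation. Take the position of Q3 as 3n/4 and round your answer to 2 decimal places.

97.00

Cumulative frequencies: 7, 12, 20, 30, 45, 57
n = 57; position = 3n/4 = 42.75.
This falls in the class 80 – <100: L = 80, F = 30, f = 15, h = 20.
Upper quartile ≈ 80 + ((42.75 − 30) / 15) × 20 = 97.0000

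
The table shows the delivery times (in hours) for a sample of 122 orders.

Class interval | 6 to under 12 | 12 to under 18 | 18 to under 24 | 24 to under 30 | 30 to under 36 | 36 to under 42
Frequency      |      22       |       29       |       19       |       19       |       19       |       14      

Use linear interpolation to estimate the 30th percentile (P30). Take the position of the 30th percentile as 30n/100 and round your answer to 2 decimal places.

Cumulative frequencies: 22, 51, 70, 89, 108, 122
n = 122; position = 30n/100 = 36.6.
This falls in the class 12 to under 18: L = 12, F = 22, f = 29, h = 6.
30th percentile ≈ 12 + ((36.6 − 22) / 29) × 6 = 15.0207

15.02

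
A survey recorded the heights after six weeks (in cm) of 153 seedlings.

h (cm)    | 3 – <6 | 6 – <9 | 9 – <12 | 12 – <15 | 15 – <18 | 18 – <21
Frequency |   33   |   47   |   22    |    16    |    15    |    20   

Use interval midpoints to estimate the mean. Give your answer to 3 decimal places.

Midpoints: 4.5, 7.5, 10.5, 13.5, 16.5, 19.5
Σfm = 33×4.5 + 47×7.5 + 22×10.5 + 16×13.5 + 15×16.5 + 20×19.5 = 1585.5
n = Σf = 153
Mean = 1585.5 / 153 = 10.3627

10.363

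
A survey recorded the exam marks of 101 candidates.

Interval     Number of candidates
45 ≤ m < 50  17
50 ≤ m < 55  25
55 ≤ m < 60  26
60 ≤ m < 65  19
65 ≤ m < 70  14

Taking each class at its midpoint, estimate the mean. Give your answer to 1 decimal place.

Midpoints: 47.5, 52.5, 57.5, 62.5, 67.5
Σfm = 17×47.5 + 25×52.5 + 26×57.5 + 19×62.5 + 14×67.5 = 5747.5
n = Σf = 101
Mean = 5747.5 / 101 = 56.9059

56.9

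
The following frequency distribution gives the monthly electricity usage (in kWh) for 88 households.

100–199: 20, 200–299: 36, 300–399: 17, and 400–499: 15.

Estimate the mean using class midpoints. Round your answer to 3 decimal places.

280.182

Midpoints: 149.5, 249.5, 349.5, 449.5
Σfm = 20×149.5 + 36×249.5 + 17×349.5 + 15×449.5 = 24656
n = Σf = 88
Mean = 24656 / 88 = 280.1818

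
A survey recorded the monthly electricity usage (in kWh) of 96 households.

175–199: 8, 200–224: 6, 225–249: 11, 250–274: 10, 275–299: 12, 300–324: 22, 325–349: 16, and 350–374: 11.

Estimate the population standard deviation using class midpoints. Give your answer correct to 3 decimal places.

Midpoints: 187, 212, 237, 262, 287, 312, 337, 362
n = 96, Σfm = 27677, mean = 288.3021
Σfm² = 8242299
Σf(m − x̄)² = Σfm² − (Σfm)²/n = 8242299 − 27677²/96 = 262962.2396
Population variance = 262962.2396 / 96 = 2739.1900
Standard deviation = √2739.1900 = 52.3373

52.337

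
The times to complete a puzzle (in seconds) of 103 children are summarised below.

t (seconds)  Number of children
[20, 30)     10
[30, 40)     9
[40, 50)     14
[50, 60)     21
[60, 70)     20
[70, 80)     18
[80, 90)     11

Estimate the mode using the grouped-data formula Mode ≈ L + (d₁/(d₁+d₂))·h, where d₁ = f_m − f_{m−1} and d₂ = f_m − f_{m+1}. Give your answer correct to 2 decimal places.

Modal class: [50, 60) (highest frequency 21).
d₁ = 21 − 14 = 7, d₂ = 21 − 20 = 1
Mode ≈ 50 + (7/(7+1)) × 10 = 50 + 8.7500 = 58.7500

58.75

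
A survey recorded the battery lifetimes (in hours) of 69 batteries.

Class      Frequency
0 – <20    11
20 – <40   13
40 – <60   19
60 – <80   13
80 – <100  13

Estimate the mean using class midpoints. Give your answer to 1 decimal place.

Midpoints: 10, 30, 50, 70, 90
Σfm = 11×10 + 13×30 + 19×50 + 13×70 + 13×90 = 3530
n = Σf = 69
Mean = 3530 / 69 = 51.1594

51.2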